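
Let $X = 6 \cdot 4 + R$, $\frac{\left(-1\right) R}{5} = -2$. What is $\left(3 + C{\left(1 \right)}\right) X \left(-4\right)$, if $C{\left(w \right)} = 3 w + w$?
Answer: $-952$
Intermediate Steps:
$R = 10$ ($R = \left(-5\right) \left(-2\right) = 10$)
$C{\left(w \right)} = 4 w$
$X = 34$ ($X = 6 \cdot 4 + 10 = 24 + 10 = 34$)
$\left(3 + C{\left(1 \right)}\right) X \left(-4\right) = \left(3 + 4 \cdot 1\right) 34 \left(-4\right) = \left(3 + 4\right) \left(-136\right) = 7 \left(-136\right) = -952$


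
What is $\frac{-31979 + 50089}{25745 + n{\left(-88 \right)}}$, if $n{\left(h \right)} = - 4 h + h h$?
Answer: $\frac{18110}{33841} \approx 0.53515$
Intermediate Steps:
$n{\left(h \right)} = h^{2} - 4 h$ ($n{\left(h \right)} = - 4 h + h^{2} = h^{2} - 4 h$)
$\frac{-31979 + 50089}{25745 + n{\left(-88 \right)}} = \frac{-31979 + 50089}{25745 - 88 \left(-4 - 88\right)} = \frac{18110}{25745 - -8096} = \frac{18110}{25745 + 8096} = \frac{18110}{33841}$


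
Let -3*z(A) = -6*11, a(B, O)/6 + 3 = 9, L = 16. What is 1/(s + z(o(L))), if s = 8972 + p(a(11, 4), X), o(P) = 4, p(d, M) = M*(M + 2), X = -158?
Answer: 1/33642 ≈ 2.9725e-5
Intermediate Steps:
a(B, O) = 36 (a(B, O) = -18 + 6*9 = -18 + 54 = 36)
p(d, M) = M*(2 + M)
z(A) = 22 (z(A) = -(-2)*11 = -⅓*(-66) = 22)
s = 33620 (s = 8972 - 158*(2 - 158) = 8972 - 158*(-156) = 8972 + 24648 = 33620)
1/(s + z(o(L))) = 1/(33620 + 22) = 1/33642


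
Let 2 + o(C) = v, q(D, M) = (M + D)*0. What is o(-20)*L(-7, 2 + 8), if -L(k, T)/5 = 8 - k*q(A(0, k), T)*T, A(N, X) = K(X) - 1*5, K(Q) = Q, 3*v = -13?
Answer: 760/3 ≈ 253.33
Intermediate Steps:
v = -13/3 (v = (1/3)*(-13) = -13/3 ≈ -4.3333)
A(N, X) = -5 + X (A(N, X) = X - 1*5 = X - 5 = -5 + X)
q(D, M) = 0 (q(D, M) = (D + M)*0 = 0)
o(C) = -19/3 (o(C) = -2 - 13/3 = -19/3)
L(k, T) = -40 (L(k, T) = -5*(8 - k*0*T) = -5*(8 - 0*T) = -5*(8 - 1*0) = -5*(8 + 0) = -5*8 = -40)
o(-20)*L(-7, 2 + 8) = -19/3*(-40) = 760/3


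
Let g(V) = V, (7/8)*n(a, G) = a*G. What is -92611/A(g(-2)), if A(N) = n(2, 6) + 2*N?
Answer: -648277/68 ≈ -9533.5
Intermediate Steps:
n(a, G) = 8*G*a/7 (n(a, G) = 8*(a*G)/7 = 8*(G*a)/7 = 8*G*a/7)
A(N) = 96/7 + 2*N (A(N) = (8/7)*6*2 + 2*N = 96/7 + 2*N)
-92611/A(g(-2)) = -92611/(96/7 + 2*(-2)) = -92611/(96/7 - 4) = -92611/68/7 = -92611*7/68 = -648277/68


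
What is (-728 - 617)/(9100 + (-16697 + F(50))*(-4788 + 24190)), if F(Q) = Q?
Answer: 1345/322975994 ≈ 4.1644e-6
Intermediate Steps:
(-728 - 617)/(9100 + (-16697 + F(50))*(-4788 + 24190)) = (-728 - 617)/(9100 + (-16697 + 50)*(-4788 + 24190)) = -1345/(9100 - 16647*19402) = -1345/(9100 - 322985094) = -1345/(-322975994) = -1345*(-1/322975994) = 1345/322975994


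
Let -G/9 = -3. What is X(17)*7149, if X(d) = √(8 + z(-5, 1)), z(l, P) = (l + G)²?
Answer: 14298*√123 ≈ 1.5857e+5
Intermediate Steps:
G = 27 (G = -9*(-3) = 27)
z(l, P) = (27 + l)² (z(l, P) = (l + 27)² = (27 + l)²)
X(d) = 2*√123 (X(d) = √(8 + (27 - 5)²) = √(8 + 22²) = √(8 + 484) = √492 = 2*√123)
X(17)*7149 = (2*√123)*7149 = 14298*√123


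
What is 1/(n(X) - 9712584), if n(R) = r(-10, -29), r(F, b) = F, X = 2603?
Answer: -1/9712594 ≈ -1.0296e-7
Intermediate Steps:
n(R) = -10
1/(n(X) - 9712584) = 1/(-10 - 9712584) = 1/(-9712594) = -1/9712594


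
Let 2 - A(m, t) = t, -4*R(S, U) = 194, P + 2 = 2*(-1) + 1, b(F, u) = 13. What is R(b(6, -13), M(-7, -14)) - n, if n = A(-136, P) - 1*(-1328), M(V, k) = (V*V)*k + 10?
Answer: -2763/2 ≈ -1381.5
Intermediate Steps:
M(V, k) = 10 + k*V² (M(V, k) = V²*k + 10 = k*V² + 10 = 10 + k*V²)
P = -3 (P = -2 + (2*(-1) + 1) = -2 + (-2 + 1) = -2 - 1 = -3)
R(S, U) = -97/2 (R(S, U) = -¼*194 = -97/2)
A(m, t) = 2 - t
n = 1333 (n = (2 - 1*(-3)) - 1*(-1328) = (2 + 3) + 1328 = 5 + 1328 = 1333)
R(b(6, -13), M(-7, -14)) - n = -97/2 - 1*1333 = -97/2 - 1333 = -2763/2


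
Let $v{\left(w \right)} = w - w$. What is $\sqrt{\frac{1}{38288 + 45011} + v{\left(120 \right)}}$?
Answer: $\frac{\sqrt{83299}}{83299} \approx 0.0034648$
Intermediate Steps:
$v{\left(w \right)} = 0$
$\sqrt{\frac{1}{38288 + 45011} + v{\left(120 \right)}} = \sqrt{\frac{1}{38288 + 45011} + 0} = \sqrt{\frac{1}{83299} + 0} = \sqrt{\frac{1}{83299}} = \frac{\sqrt{83299}}{83299}$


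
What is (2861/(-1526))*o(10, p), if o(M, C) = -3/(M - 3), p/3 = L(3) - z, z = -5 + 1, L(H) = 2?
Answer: 8583/10682 ≈ 0.80350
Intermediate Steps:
z = -4
p = 18 (p = 3*(2 - 1*(-4)) = 3*(2 + 4) = 3*6 = 18)
o(M, C) = -3/(-3 + M)
(2861/(-1526))*o(10, p) = (2861/(-1526))*(-3/(-3 + 10)) = (2861*(-1/1526))*(-3/7) = -(-8583)/(1526*7) = -2861/1526*(-3/7) = 8583/10682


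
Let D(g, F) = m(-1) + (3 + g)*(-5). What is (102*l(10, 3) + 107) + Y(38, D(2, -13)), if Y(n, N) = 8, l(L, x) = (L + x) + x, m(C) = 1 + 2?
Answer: 1747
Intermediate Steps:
m(C) = 3
l(L, x) = L + 2*x
D(g, F) = -12 - 5*g (D(g, F) = 3 + (3 + g)*(-5) = 3 + (-15 - 5*g) = -12 - 5*g)
(102*l(10, 3) + 107) + Y(38, D(2, -13)) = (102*(10 + 2*3) + 107) + 8 = (102*(10 + 6) + 107) + 8 = (102*16 + 107) + 8 = (1632 + 107) + 8 = 1739 + 8 = 1747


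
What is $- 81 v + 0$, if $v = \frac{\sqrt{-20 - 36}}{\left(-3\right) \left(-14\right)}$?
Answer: $- \frac{27 i \sqrt{14}}{7} \approx - 14.432 i$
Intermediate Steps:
$v = \frac{i \sqrt{14}}{21}$ ($v = \frac{\sqrt{-56}}{42} = 2 i \sqrt{14} \cdot \frac{1}{42} = \frac{i \sqrt{14}}{21} \approx 0.17817 i$)
$- 81 v + 0 = - 81 \frac{i \sqrt{14}}{21} + 0 = - \frac{27 i \sqrt{14}}{7} + 0 = - \frac{27 i \sqrt{14}}{7}$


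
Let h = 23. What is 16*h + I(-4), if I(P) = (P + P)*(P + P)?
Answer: 432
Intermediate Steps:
I(P) = 4*P² (I(P) = (2*P)*(2*P) = 4*P²)
16*h + I(-4) = 16*23 + 4*(-4)² = 368 + 4*16 = 368 + 64 = 432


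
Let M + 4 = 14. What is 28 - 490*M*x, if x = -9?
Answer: 44128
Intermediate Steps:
M = 10 (M = -4 + 14 = 10)
28 - 490*M*x = 28 - 4900*(-9) = 28 - 490*(-90) = 28 + 44100 = 44128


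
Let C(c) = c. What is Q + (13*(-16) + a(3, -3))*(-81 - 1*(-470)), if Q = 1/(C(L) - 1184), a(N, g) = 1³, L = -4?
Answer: -95661325/1188 ≈ -80523.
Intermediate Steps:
a(N, g) = 1
Q = -1/1188 (Q = 1/(-4 - 1184) = 1/(-1188) = -1/1188 ≈ -0.00084175)
Q + (13*(-16) + a(3, -3))*(-81 - 1*(-470)) = -1/1188 + (13*(-16) + 1)*(-81 - 1*(-470)) = -1/1188 + (-208 + 1)*(-81 + 470) = -1/1188 - 207*389 = -1/1188 - 80523 = -95661325/1188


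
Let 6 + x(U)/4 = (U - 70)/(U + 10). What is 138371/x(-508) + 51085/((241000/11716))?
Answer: -112420709/24100 ≈ -4664.8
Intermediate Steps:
x(U) = -24 + 4*(-70 + U)/(10 + U) (x(U) = -24 + 4*((U - 70)/(U + 10)) = -24 + 4*((-70 + U)/(10 + U)) = -24 + 4*(-70 + U)/(10 + U))
138371/x(-508) + 51085/((241000/11716)) = 138371/((20*(-26 - 1*(-508))/(10 - 508))) + 51085/((241000/11716)) = 138371/((20*(-26 + 508)/(-498))) + 51085/((241000*(1/11716))) = 138371/((20*(-1/498)*482)) + 51085/(60250/2929) = 138371/(-4820/249) + 51085*(2929/60250) = 138371*(-249/4820) + 29925593/12050 = -34454379/4820 + 29925593/12050 = -112420709/24100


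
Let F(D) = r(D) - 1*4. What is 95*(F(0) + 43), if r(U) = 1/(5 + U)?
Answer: 3724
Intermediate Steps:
F(D) = -4 + 1/(5 + D) (F(D) = 1/(5 + D) - 1*4 = 1/(5 + D) - 4 = -4 + 1/(5 + D))
95*(F(0) + 43) = 95*((-19 - 4*0)/(5 + 0) + 43) = 95*((-19 + 0)/5 + 43) = 95*((⅕)*(-19) + 43) = 95*(-19/5 + 43) = 95*(196/5) = 3724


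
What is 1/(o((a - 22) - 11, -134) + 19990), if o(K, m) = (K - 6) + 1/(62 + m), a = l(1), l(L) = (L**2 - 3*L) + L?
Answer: 72/1436399 ≈ 5.0125e-5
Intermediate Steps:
l(L) = L**2 - 2*L
a = -1 (a = 1*(-2 + 1) = 1*(-1) = -1)
o(K, m) = -6 + K + 1/(62 + m) (o(K, m) = (-6 + K) + 1/(62 + m) = -6 + K + 1/(62 + m))
1/(o((a - 22) - 11, -134) + 19990) = 1/((-371 - 6*(-134) + 62*((-1 - 22) - 11) + ((-1 - 22) - 11)*(-134))/(62 - 134) + 19990) = 1/((-371 + 804 + 62*(-23 - 11) + (-23 - 11)*(-134))/(-72) + 19990) = 1/(-(-371 + 804 + 62*(-34) - 34*(-134))/72 + 19990) = 1/(-(-371 + 804 - 2108 + 4556)/72 + 19990) = 1/(-1/72*2881 + 19990) = 1/(-2881/72 + 19990) = 1/(1436399/72) = 72/1436399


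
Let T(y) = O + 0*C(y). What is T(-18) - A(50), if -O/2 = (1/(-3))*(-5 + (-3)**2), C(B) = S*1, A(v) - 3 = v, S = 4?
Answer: -151/3 ≈ -50.333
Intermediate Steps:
A(v) = 3 + v
C(B) = 4 (C(B) = 4*1 = 4)
O = 8/3 (O = -2*1/(-3)*(-5 + (-3)**2) = -2*1*(-1/3)*(-5 + 9) = -(-2)*4/3 = -2*(-4/3) = 8/3 ≈ 2.6667)
T(y) = 8/3 (T(y) = 8/3 + 0*4 = 8/3 + 0 = 8/3)
T(-18) - A(50) = 8/3 - (3 + 50) = 8/3 - 1*53 = 8/3 - 53 = -151/3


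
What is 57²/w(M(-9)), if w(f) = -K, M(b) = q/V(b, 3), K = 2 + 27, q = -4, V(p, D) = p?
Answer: -3249/29 ≈ -112.03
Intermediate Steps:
K = 29
M(b) = -4/b
w(f) = -29 (w(f) = -1*29 = -29)
57²/w(M(-9)) = 57²/(-29) = 3249*(-1/29) = -3249/29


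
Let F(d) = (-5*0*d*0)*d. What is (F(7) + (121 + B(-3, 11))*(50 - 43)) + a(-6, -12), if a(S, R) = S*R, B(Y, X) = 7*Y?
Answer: 772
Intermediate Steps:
F(d) = 0 (F(d) = (-0*0)*d = (-5*0)*d = 0*d = 0)
a(S, R) = R*S
(F(7) + (121 + B(-3, 11))*(50 - 43)) + a(-6, -12) = (0 + (121 + 7*(-3))*(50 - 43)) - 12*(-6) = (0 + (121 - 21)*7) + 72 = (0 + 100*7) + 72 = (0 + 700) + 72 = 700 + 72 = 772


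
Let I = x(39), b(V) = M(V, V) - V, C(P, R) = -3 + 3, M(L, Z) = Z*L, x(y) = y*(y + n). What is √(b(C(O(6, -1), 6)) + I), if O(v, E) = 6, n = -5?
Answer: √1326 ≈ 36.414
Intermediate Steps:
x(y) = y*(-5 + y) (x(y) = y*(y - 5) = y*(-5 + y))
M(L, Z) = L*Z
C(P, R) = 0
b(V) = V² - V (b(V) = V*V - V = V² - V)
I = 1326 (I = 39*(-5 + 39) = 39*34 = 1326)
√(b(C(O(6, -1), 6)) + I) = √(0*(-1 + 0) + 1326) = √(0*(-1) + 1326) = √(0 + 1326) = √1326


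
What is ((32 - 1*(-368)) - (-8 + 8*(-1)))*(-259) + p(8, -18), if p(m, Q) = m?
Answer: -107736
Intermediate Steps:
((32 - 1*(-368)) - (-8 + 8*(-1)))*(-259) + p(8, -18) = ((32 - 1*(-368)) - (-8 + 8*(-1)))*(-259) + 8 = ((32 + 368) - (-8 - 8))*(-259) + 8 = (400 - 1*(-16))*(-259) + 8 = (400 + 16)*(-259) + 8 = 416*(-259) + 8 = -107744 + 8 = -107736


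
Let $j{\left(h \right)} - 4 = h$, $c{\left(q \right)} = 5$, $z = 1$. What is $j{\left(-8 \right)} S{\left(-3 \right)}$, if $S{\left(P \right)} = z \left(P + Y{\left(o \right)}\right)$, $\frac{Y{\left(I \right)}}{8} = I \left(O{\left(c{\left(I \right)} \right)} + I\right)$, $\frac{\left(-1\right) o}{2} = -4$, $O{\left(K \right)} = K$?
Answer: $-3316$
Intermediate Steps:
$o = 8$ ($o = \left(-2\right) \left(-4\right) = 8$)
$Y{\left(I \right)} = 8 I \left(5 + I\right)$
$j{\left(h \right)} = 4 + h$
$S{\left(P \right)} = 832 + P$ ($S{\left(P \right)} = 1 \left(P + 8 \cdot 8 \left(5 + 8\right)\right) = 1 \left(P + 8 \cdot 8 \cdot 13\right) = 1 \left(P + 832\right) = 1 \left(832 + P\right) = 832 + P$)
$j{\left(-8 \right)} S{\left(-3 \right)} = \left(4 - 8\right) \left(832 - 3\right) = \left(-4\right) 829 = -3316$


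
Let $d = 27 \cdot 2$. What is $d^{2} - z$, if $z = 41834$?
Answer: $-38918$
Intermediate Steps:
$d = 54$
$d^{2} - z = 54^{2} - 41834 = 2916 - 41834 = -38918$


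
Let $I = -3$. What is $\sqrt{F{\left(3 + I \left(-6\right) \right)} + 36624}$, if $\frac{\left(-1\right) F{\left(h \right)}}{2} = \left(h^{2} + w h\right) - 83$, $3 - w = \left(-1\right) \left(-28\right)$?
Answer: $\sqrt{36958} \approx 192.24$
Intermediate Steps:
$w = -25$ ($w = 3 - \left(-1\right) \left(-28\right) = 3 - 28 = -25$)
$F{\left(h \right)} = 166 - 2 h^{2} + 50 h$ ($F{\left(h \right)} = - 2 \left(\left(h^{2} - 25 h\right) - 83\right) = - 2 \left(-83 + h^{2} - 25 h\right) = 166 - 2 h^{2} + 50 h$)
$\sqrt{F{\left(3 + I \left(-6\right) \right)} + 36624} = \sqrt{\left(166 - 2 \left(3 - -18\right)^{2} + 50 \left(3 - -18\right)\right) + 36624} = \sqrt{\left(166 - 2 \left(3 + 18\right)^{2} + 50 \left(3 + 18\right)\right) + 36624} = \sqrt{\left(166 - 2 \cdot 21^{2} + 50 \cdot 21\right) + 36624} = \sqrt{\left(166 - 882 + 1050\right) + 36624} = \sqrt{334 + 36624} = \sqrt{36958}$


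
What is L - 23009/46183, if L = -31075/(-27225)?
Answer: 2940788/4572117 ≈ 0.64320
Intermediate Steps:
L = 113/99 (L = -31075*(-1/27225) = 113/99 ≈ 1.1414)
L - 23009/46183 = 113/99 - 23009/46183 = 2940788/4572117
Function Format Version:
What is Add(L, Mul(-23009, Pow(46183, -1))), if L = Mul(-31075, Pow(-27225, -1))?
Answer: Rational(2940788, 4572117) ≈ 0.64320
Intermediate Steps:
L = Rational(113, 99) (L = Mul(-31075, Rational(-1, 27225)) = Rational(113, 99) ≈ 1.1414)
Add(L, Mul(-23009, Pow(46183, -1))) = Add(Rational(113, 99), Mul(-23009, Pow(46183, -1))) = Add(Rational(113, 99), Mul(-23009, Rational(1, 46183))) = Add(Rational(113, 99), Rational(-23009, 46183)) = Rational(2940788, 4572117)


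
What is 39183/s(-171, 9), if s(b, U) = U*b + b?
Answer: -13061/570 ≈ -22.914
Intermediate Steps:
s(b, U) = b + U*b
39183/s(-171, 9) = 39183/((-171*(1 + 9))) = 39183/((-171*10)) = 39183/(-1710) = 39183*(-1/1710) = -13061/570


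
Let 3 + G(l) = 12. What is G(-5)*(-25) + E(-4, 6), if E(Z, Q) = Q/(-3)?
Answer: -227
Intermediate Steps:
E(Z, Q) = -Q/3 (E(Z, Q) = Q*(-⅓) = -Q/3)
G(l) = 9 (G(l) = -3 + 12 = 9)
G(-5)*(-25) + E(-4, 6) = 9*(-25) - ⅓*6 = -225 - 2 = -227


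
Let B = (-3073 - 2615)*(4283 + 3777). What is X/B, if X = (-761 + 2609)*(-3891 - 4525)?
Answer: 162008/477555 ≈ 0.33924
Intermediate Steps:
B = -45845280 (B = -5688*8060 = -45845280)
X = -15552768 (X = 1848*(-8416) = -15552768)
X/B = -15552768/(-45845280) = -15552768*(-1/45845280) = 162008/477555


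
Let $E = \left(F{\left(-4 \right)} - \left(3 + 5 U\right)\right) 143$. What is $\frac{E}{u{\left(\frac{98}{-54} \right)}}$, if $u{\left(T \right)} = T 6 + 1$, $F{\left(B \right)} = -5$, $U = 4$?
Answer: $\frac{36036}{89} \approx 404.9$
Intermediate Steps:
$u{\left(T \right)} = 1 + 6 T$ ($u{\left(T \right)} = 6 T + 1 = 1 + 6 T$)
$E = -4004$ ($E = \left(-5 - 23\right) 143 = \left(-28\right) 143 = -4004$)
$\frac{E}{u{\left(\frac{98}{-54} \right)}} = - \frac{4004}{1 + 6 \frac{98}{-54}} = - \frac{4004}{1 + 6 \cdot 98 \left(- \frac{1}{54}\right)} = - \frac{4004}{1 + 6 \left(- \frac{49}{27}\right)} = - \frac{4004}{1 - \frac{98}{9}} = - \frac{4004}{- \frac{89}{9}} = \left(-4004\right) \left(- \frac{9}{89}\right) = \frac{36036}{89}$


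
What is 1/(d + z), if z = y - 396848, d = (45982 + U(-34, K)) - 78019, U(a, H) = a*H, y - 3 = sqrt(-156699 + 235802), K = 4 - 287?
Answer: -419260/175778868497 - sqrt(79103)/175778868497 ≈ -2.3868e-6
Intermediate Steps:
K = -283
y = 3 + sqrt(79103) (y = 3 + sqrt(-156699 + 235802) = 3 + sqrt(79103) ≈ 284.25)
U(a, H) = H*a
d = -22415 (d = (45982 - 283*(-34)) - 78019 = (45982 + 9622) - 78019 = 55604 - 78019 = -22415)
z = -396845 + sqrt(79103) (z = (3 + sqrt(79103)) - 396848 = -396845 + sqrt(79103) ≈ -3.9656e+5)
1/(d + z) = 1/(-22415 + (-396845 + sqrt(79103))) = 1/(-419260 + sqrt(79103))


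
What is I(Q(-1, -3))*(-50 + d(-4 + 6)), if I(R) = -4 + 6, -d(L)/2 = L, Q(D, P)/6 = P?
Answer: -108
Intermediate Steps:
Q(D, P) = 6*P
d(L) = -2*L
I(R) = 2
I(Q(-1, -3))*(-50 + d(-4 + 6)) = 2*(-50 - 2*(-4 + 6)) = 2*(-50 - 2*2) = 2*(-50 - 4) = 2*(-54) = -108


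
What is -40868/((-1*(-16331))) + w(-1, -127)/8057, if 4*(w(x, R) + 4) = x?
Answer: -188195933/75187924 ≈ -2.5030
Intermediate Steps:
w(x, R) = -4 + x/4
-40868/((-1*(-16331))) + w(-1, -127)/8057 = -40868/((-1*(-16331))) + (-4 + (¼)*(-1))/8057 = -40868/16331 + (-4 - ¼)*(1/8057) = -40868*1/16331 - 17/4*1/8057 = -40868/16331 - 17/32228 = -188195933/75187924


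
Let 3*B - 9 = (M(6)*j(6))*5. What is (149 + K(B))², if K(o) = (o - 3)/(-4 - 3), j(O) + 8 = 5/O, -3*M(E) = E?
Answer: 84125584/3969 ≈ 21196.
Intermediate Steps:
M(E) = -E/3
j(O) = -8 + 5/O
B = 242/9 (B = 3 + (((-⅓*6)*(-8 + 5/6))*5)/3 = 3 + (-2*(-8 + 5*(⅙))*5)/3 = 3 + (-2*(-8 + ⅚)*5)/3 = 3 + (-2*(-43/6)*5)/3 = 3 + ((43/3)*5)/3 = 3 + (⅓)*(215/3) = 3 + 215/9 = 242/9 ≈ 26.889)
K(o) = 3/7 - o/7 (K(o) = (-3 + o)/(-7) = (-3 + o)*(-⅐) = 3/7 - o/7)
(149 + K(B))² = (149 + (3/7 - ⅐*242/9))² = (149 + (3/7 - 242/63))² = (149 - 215/63)² = (9172/63)² = 84125584/3969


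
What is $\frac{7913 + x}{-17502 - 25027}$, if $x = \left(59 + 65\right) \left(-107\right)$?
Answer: $\frac{5355}{42529} \approx 0.12591$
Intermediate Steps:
$x = -13268$ ($x = 124 \left(-107\right) = -13268$)
$\frac{7913 + x}{-17502 - 25027} = \frac{7913 - 13268}{-17502 - 25027} = - \frac{5355}{-42529} = \left(-5355\right) \left(- \frac{1}{42529}\right) = \frac{5355}{42529}$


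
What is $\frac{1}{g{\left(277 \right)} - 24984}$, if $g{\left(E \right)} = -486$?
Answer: $- \frac{1}{25470} \approx -3.9262 \cdot 10^{-5}$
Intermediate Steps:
$\frac{1}{g{\left(277 \right)} - 24984} = \frac{1}{-486 - 24984} = \frac{1}{-25470} = - \frac{1}{25470}$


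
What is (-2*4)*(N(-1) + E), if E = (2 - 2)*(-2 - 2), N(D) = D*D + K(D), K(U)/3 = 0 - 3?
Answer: 64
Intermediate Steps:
K(U) = -9 (K(U) = 3*(0 - 3) = 3*(-3) = -9)
N(D) = -9 + D**2 (N(D) = D*D - 9 = D**2 - 9 = -9 + D**2)
E = 0 (E = 0*(-4) = 0)
(-2*4)*(N(-1) + E) = (-2*4)*((-9 + (-1)**2) + 0) = -8*((-9 + 1) + 0) = -8*(-8 + 0) = -8*(-8) = 64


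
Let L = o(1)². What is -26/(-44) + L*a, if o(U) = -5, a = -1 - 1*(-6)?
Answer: 2763/22 ≈ 125.59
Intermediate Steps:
a = 5 (a = -1 + 6 = 5)
L = 25 (L = (-5)² = 25)
-26/(-44) + L*a = -26/(-44) + 25*5 = -26*(-1/44) + 125 = 13/22 + 125 = 2763/22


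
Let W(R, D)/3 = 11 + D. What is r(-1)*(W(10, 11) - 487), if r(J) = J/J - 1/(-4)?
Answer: -2105/4 ≈ -526.25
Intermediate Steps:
W(R, D) = 33 + 3*D (W(R, D) = 3*(11 + D) = 33 + 3*D)
r(J) = 5/4 (r(J) = 1 - 1*(-1/4) = 1 + 1/4 = 5/4)
r(-1)*(W(10, 11) - 487) = 5*((33 + 3*11) - 487)/4 = 5*((33 + 33) - 487)/4 = 5*(66 - 487)/4 = (5/4)*(-421) = -2105/4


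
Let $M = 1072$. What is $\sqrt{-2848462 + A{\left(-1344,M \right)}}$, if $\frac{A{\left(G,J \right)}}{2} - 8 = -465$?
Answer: $4 i \sqrt{178086} \approx 1688.0 i$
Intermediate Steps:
$A{\left(G,J \right)} = -914$ ($A{\left(G,J \right)} = 16 + 2 \left(-465\right) = 16 - 930 = -914$)
$\sqrt{-2848462 + A{\left(-1344,M \right)}} = \sqrt{-2848462 - 914} = \sqrt{-2849376} = 4 i \sqrt{178086}$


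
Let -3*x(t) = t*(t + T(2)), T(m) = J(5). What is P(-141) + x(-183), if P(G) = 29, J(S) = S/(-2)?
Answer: -22573/2 ≈ -11287.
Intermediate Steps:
J(S) = -S/2 (J(S) = S*(-½) = -S/2)
T(m) = -5/2 (T(m) = -½*5 = -5/2)
x(t) = -t*(-5/2 + t)/3 (x(t) = -t*(t - 5/2)/3 = -t*(-5/2 + t)/3)
P(-141) + x(-183) = 29 + (⅙)*(-183)*(5 - 2*(-183)) = 29 + (⅙)*(-183)*(5 + 366) = 29 + (⅙)*(-183)*371 = 29 - 22631/2 = -22573/2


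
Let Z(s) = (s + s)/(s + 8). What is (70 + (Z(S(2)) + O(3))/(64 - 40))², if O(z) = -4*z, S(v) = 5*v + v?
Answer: 1934881/400 ≈ 4837.2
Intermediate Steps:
S(v) = 6*v
Z(s) = 2*s/(8 + s) (Z(s) = (2*s)/(8 + s) = 2*s/(8 + s))
(70 + (Z(S(2)) + O(3))/(64 - 40))² = (70 + (2*(6*2)/(8 + 6*2) - 4*3)/(64 - 40))² = (70 + (2*12/(8 + 12) - 12)/24)² = (70 + (2*12/20 - 12)*(1/24))² = (70 + (2*12*(1/20) - 12)*(1/24))² = (70 + (6/5 - 12)*(1/24))² = (70 - 54/5*1/24)² = (70 - 9/20)² = (1391/20)² = 1934881/400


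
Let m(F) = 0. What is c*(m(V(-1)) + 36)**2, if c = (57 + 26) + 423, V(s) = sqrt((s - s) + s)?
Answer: 655776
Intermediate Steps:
V(s) = sqrt(s) (V(s) = sqrt(0 + s) = sqrt(s))
c = 506 (c = 83 + 423 = 506)
c*(m(V(-1)) + 36)**2 = 506*(0 + 36)**2 = 506*36**2 = 506*1296 = 655776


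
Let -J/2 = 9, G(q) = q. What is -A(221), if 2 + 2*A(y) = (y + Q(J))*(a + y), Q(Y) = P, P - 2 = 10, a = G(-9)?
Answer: -24697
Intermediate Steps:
a = -9
J = -18 (J = -2*9 = -18)
P = 12 (P = 2 + 10 = 12)
Q(Y) = 12
A(y) = -1 + (-9 + y)*(12 + y)/2 (A(y) = -1 + ((y + 12)*(-9 + y))/2 = -1 + ((12 + y)*(-9 + y))/2 = -1 + ((-9 + y)*(12 + y))/2 = -1 + (-9 + y)*(12 + y)/2)
-A(221) = -(-55 + (½)*221² + (3/2)*221) = -(-55 + (½)*48841 + 663/2) = -(-55 + 48841/2 + 663/2) = -1*24697 = -24697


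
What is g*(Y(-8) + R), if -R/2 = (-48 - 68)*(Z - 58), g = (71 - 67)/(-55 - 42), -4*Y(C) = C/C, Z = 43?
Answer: 13921/97 ≈ 143.52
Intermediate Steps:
Y(C) = -1/4 (Y(C) = -C/(4*C) = -1/4*1 = -1/4)
g = -4/97 (g = 4/(-97) = 4*(-1/97) = -4/97 ≈ -0.041237)
R = -3480 (R = -2*(-48 - 68)*(43 - 58) = -(-232)*(-15) = -2*1740 = -3480)
g*(Y(-8) + R) = -4*(-1/4 - 3480)/97 = -4/97*(-13921/4) = 13921/97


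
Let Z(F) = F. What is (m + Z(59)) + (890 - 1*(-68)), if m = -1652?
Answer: -635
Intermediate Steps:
(m + Z(59)) + (890 - 1*(-68)) = (-1652 + 59) + (890 - 1*(-68)) = -1593 + (890 + 68) = -1593 + 958 = -635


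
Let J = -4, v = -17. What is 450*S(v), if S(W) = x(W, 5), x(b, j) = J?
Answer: -1800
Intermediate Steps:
x(b, j) = -4
S(W) = -4
450*S(v) = 450*(-4) = -1800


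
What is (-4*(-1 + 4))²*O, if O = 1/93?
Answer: 48/31 ≈ 1.5484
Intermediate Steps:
O = 1/93 ≈ 0.010753
(-4*(-1 + 4))²*O = (-4*(-1 + 4))²*(1/93) = (-4*3)²*(1/93) = (-12)²*(1/93) = 144*(1/93) = 48/31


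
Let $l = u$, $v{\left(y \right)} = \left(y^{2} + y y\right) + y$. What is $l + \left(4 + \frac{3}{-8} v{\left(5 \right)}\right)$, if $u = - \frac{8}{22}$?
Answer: $- \frac{1495}{88} \approx -16.989$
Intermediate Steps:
$v{\left(y \right)} = y + 2 y^{2}$ ($v{\left(y \right)} = \left(y^{2} + y^{2}\right) + y = 2 y^{2} + y = y + 2 y^{2}$)
$u = - \frac{4}{11}$ ($u = \left(-8\right) \frac{1}{22} = - \frac{4}{11} \approx -0.36364$)
$l = - \frac{4}{11} \approx -0.36364$
$l + \left(4 + \frac{3}{-8} v{\left(5 \right)}\right) = - \frac{4}{11} + \left(4 + \frac{3}{-8} \cdot 5 \left(1 + 2 \cdot 5\right)\right) = - \frac{4}{11} + \left(4 + 3 \left(- \frac{1}{8}\right) 5 \left(1 + 10\right)\right) = - \frac{4}{11} + \left(4 - \frac{3 \cdot 5 \cdot 11}{8}\right) = - \frac{4}{11} + \left(4 - \frac{165}{8}\right) = - \frac{4}{11} - \frac{133}{8} = - \frac{1495}{88}$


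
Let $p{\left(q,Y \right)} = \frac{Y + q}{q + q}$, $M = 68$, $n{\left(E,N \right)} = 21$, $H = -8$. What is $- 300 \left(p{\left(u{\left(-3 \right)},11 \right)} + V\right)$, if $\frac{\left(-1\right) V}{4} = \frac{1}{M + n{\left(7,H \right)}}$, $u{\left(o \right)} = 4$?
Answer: $- \frac{97725}{178} \approx -549.02$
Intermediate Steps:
$p{\left(q,Y \right)} = \frac{Y + q}{2 q}$
$V = - \frac{4}{89}$ ($V = - \frac{4}{68 + 21} = - \frac{4}{89} \approx -0.044944$)
$- 300 \left(p{\left(u{\left(-3 \right)},11 \right)} + V\right) = - 300 \left(\frac{11 + 4}{2 \cdot 4} - \frac{4}{89}\right) = - 300 \left(\frac{1}{2} \cdot \frac{1}{4} \cdot 15 - \frac{4}{89}\right) = - 300 \left(\frac{15}{8} - \frac{4}{89}\right) = \left(-300\right) \frac{1303}{712} = - \frac{97725}{178}$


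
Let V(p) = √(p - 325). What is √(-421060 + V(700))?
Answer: √(-421060 + 5*√15) ≈ 648.88*I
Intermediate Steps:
V(p) = √(-325 + p)
√(-421060 + V(700)) = √(-421060 + √(-325 + 700)) = √(-421060 + √375) = √(-421060 + 5*√15)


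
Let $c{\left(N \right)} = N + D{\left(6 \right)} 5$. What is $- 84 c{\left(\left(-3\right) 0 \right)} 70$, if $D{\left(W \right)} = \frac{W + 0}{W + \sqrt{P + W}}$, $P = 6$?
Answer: $-44100 + 14700 \sqrt{3} \approx -18639.0$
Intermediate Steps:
$D{\left(W \right)} = \frac{W}{W + \sqrt{6 + W}}$ ($D{\left(W \right)} = \frac{W + 0}{W + \sqrt{6 + W}} = \frac{W}{W + \sqrt{6 + W}}$)
$c{\left(N \right)} = N + \frac{30}{6 + 2 \sqrt{3}}$ ($c{\left(N \right)} = N + \frac{6}{6 + \sqrt{6 + 6}} \cdot 5 = N + \frac{6}{6 + \sqrt{12}} \cdot 5 = N + \frac{6}{6 + 2 \sqrt{3}} \cdot 5 = N + \frac{30}{6 + 2 \sqrt{3}}$)
$- 84 c{\left(\left(-3\right) 0 \right)} 70 = - 84 \left(\frac{15}{2} - 0 - \frac{5 \sqrt{3}}{2}\right) 70 = - 84 \left(\frac{15}{2} + 0 - \frac{5 \sqrt{3}}{2}\right) 70 = - 84 \left(\frac{15}{2} - \frac{5 \sqrt{3}}{2}\right) 70 = \left(-630 + 210 \sqrt{3}\right) 70 = -44100 + 14700 \sqrt{3}$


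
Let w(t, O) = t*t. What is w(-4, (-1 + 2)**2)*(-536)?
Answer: -8576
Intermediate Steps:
w(t, O) = t**2
w(-4, (-1 + 2)**2)*(-536) = (-4)**2*(-536) = 16*(-536) = -8576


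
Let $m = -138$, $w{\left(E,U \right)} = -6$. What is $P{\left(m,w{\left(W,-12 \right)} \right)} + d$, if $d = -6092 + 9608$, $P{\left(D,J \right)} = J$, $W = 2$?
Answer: $3510$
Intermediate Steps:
$d = 3516$
$P{\left(m,w{\left(W,-12 \right)} \right)} + d = -6 + 3516 = 3510$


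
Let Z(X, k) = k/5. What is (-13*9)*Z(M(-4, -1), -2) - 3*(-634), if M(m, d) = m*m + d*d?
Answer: 9744/5 ≈ 1948.8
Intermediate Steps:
M(m, d) = d² + m² (M(m, d) = m² + d² = d² + m²)
Z(X, k) = k/5
(-13*9)*Z(M(-4, -1), -2) - 3*(-634) = (-13*9)*((⅕)*(-2)) - 3*(-634) = -117*(-⅖) + 1902 = 234/5 + 1902 = 9744/5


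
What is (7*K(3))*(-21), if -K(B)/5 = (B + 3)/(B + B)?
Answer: 735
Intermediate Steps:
K(B) = -5*(3 + B)/(2*B) (K(B) = -5*(B + 3)/(B + B) = -5*(3 + B)/(2*B))
(7*K(3))*(-21) = (7*((5/2)*(-3 - 1*3)/3))*(-21) = (7*((5/2)*(1/3)*(-3 - 3)))*(-21) = (7*((5/2)*(1/3)*(-6)))*(-21) = (7*(-5))*(-21) = -35*(-21) = 735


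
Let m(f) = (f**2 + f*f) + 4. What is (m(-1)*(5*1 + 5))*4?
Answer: 240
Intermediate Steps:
m(f) = 4 + 2*f**2 (m(f) = (f**2 + f**2) + 4 = 2*f**2 + 4 = 4 + 2*f**2)
(m(-1)*(5*1 + 5))*4 = ((4 + 2*(-1)**2)*(5*1 + 5))*4 = ((4 + 2*1)*(5 + 5))*4 = ((4 + 2)*10)*4 = (6*10)*4 = 60*4 = 240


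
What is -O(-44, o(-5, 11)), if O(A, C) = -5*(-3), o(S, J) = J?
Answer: -15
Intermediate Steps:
O(A, C) = 15
-O(-44, o(-5, 11)) = -1*15 = -15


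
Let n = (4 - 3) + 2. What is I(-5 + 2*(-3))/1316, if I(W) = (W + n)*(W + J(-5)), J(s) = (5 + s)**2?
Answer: 22/329 ≈ 0.066869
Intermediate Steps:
n = 3 (n = 1 + 2 = 3)
I(W) = W*(3 + W) (I(W) = (W + 3)*(W + (5 - 5)**2) = (3 + W)*(W + 0**2) = (3 + W)*(W + 0) = (3 + W)*W = W*(3 + W))
I(-5 + 2*(-3))/1316 = ((-5 + 2*(-3))*(3 + (-5 + 2*(-3))))/1316 = ((-5 - 6)*(3 + (-5 - 6)))/1316 = (-11*(3 - 11))/1316 = (-11*(-8))/1316 = (1/1316)*88 = 22/329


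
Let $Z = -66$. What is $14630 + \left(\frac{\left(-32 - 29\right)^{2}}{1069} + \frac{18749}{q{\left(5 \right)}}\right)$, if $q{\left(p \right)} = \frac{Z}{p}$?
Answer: $\frac{932237201}{70554} \approx 13213.0$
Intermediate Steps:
$q{\left(p \right)} = - \frac{66}{p}$
$14630 + \left(\frac{\left(-32 - 29\right)^{2}}{1069} + \frac{18749}{q{\left(5 \right)}}\right) = 14630 + \left(\frac{\left(-32 - 29\right)^{2}}{1069} + \frac{18749}{\left(-66\right) \frac{1}{5}}\right) = 14630 + \left(\left(-61\right)^{2} \cdot \frac{1}{1069} + \frac{18749}{\left(-66\right) \frac{1}{5}}\right) = 14630 + \left(3721 \cdot \frac{1}{1069} + \frac{18749}{- \frac{66}{5}}\right) = 14630 + \left(\frac{3721}{1069} + 18749 \left(- \frac{5}{66}\right)\right) = 14630 + \left(\frac{3721}{1069} - \frac{93745}{66}\right) = 14630 - \frac{99967819}{70554} = \frac{932237201}{70554}$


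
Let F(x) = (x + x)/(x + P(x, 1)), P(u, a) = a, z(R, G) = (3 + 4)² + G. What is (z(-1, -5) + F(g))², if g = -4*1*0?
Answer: 1936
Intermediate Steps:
z(R, G) = 49 + G (z(R, G) = 7² + G = 49 + G)
g = 0 (g = -4*0 = 0)
F(x) = 2*x/(1 + x) (F(x) = (x + x)/(x + 1) = (2*x)/(1 + x) = 2*x/(1 + x))
(z(-1, -5) + F(g))² = ((49 - 5) + 2*0/(1 + 0))² = (44 + 2*0/1)² = (44 + 2*0*1)² = (44 + 0)² = 44² = 1936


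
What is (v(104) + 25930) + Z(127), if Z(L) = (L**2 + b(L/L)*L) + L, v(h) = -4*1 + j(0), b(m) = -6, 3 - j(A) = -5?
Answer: 41428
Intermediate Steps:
j(A) = 8 (j(A) = 3 - 1*(-5) = 3 + 5 = 8)
v(h) = 4 (v(h) = -4*1 + 8 = -4 + 8 = 4)
Z(L) = L**2 - 5*L (Z(L) = (L**2 - 6*L) + L = L**2 - 5*L)
(v(104) + 25930) + Z(127) = (4 + 25930) + 127*(-5 + 127) = 25934 + 127*122 = 25934 + 15494 = 41428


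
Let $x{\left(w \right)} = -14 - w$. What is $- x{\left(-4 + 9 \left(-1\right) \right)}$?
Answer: $1$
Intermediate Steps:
$- x{\left(-4 + 9 \left(-1\right) \right)} = - (-14 - \left(-4 + 9 \left(-1\right)\right)) = - (-14 - \left(-4 - 9\right)) = - (-14 - -13) = - (-14 + 13) = \left(-1\right) \left(-1\right) = 1$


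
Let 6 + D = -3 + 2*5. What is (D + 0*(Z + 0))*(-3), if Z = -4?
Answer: -3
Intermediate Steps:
D = 1 (D = -6 + (-3 + 2*5) = -6 + (-3 + 10) = -6 + 7 = 1)
(D + 0*(Z + 0))*(-3) = (1 + 0*(-4 + 0))*(-3) = (1 + 0*(-4))*(-3) = (1 + 0)*(-3) = 1*(-3) = -3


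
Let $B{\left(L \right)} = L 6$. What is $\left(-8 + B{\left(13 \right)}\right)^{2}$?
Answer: $4900$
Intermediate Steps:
$B{\left(L \right)} = 6 L$
$\left(-8 + B{\left(13 \right)}\right)^{2} = \left(-8 + 6 \cdot 13\right)^{2} = \left(-8 + 78\right)^{2} = 70^{2} = 4900$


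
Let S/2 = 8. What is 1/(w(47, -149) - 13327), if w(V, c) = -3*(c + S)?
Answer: -1/12928 ≈ -7.7351e-5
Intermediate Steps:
S = 16 (S = 2*8 = 16)
w(V, c) = -48 - 3*c (w(V, c) = -3*(c + 16) = -3*(16 + c) = -48 - 3*c)
1/(w(47, -149) - 13327) = 1/((-48 - 3*(-149)) - 13327) = 1/((-48 + 447) - 13327) = 1/(399 - 13327) = 1/(-12928) = -1/12928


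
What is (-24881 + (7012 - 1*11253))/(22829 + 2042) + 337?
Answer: 8352405/24871 ≈ 335.83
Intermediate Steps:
(-24881 + (7012 - 1*11253))/(22829 + 2042) + 337 = (-24881 + (7012 - 11253))/24871 + 337 = (-24881 - 4241)*(1/24871) + 337 = -29122*1/24871 + 337 = -29122/24871 + 337 = 8352405/24871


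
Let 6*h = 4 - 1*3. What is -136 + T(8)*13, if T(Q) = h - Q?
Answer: -1427/6 ≈ -237.83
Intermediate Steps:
h = ⅙ (h = (4 - 1*3)/6 = (4 - 3)/6 = (⅙)*1 = ⅙ ≈ 0.16667)
T(Q) = ⅙ - Q
-136 + T(8)*13 = -136 + (⅙ - 1*8)*13 = -136 + (⅙ - 8)*13 = -136 - 47/6*13 = -136 - 611/6 = -1427/6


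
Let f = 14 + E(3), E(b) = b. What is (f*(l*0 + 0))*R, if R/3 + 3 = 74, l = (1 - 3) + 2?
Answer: 0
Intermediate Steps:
l = 0 (l = -2 + 2 = 0)
R = 213 (R = -9 + 3*74 = -9 + 222 = 213)
f = 17 (f = 14 + 3 = 17)
(f*(l*0 + 0))*R = (17*(0*0 + 0))*213 = (17*(0 + 0))*213 = (17*0)*213 = 0*213 = 0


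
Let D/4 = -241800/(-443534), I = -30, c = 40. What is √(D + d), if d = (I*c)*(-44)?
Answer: 540*√52695251/17059 ≈ 229.79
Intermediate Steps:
D = 37200/17059 (D = 4*(-241800/(-443534)) = 4*(-241800*(-1/443534)) = 4*(9300/17059) = 37200/17059 ≈ 2.1807)
d = 52800 (d = -30*40*(-44) = -1200*(-44) = 52800)
√(D + d) = √(37200/17059 + 52800) = √(900752400/17059) = 540*√52695251/17059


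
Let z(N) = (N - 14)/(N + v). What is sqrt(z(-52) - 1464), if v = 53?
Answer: 3*I*sqrt(170) ≈ 39.115*I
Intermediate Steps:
z(N) = (-14 + N)/(53 + N) (z(N) = (N - 14)/(N + 53) = (-14 + N)/(53 + N))
sqrt(z(-52) - 1464) = sqrt((-14 - 52)/(53 - 52) - 1464) = sqrt(-66/1 - 1464) = sqrt(1*(-66) - 1464) = sqrt(-66 - 1464) = sqrt(-1530) = 3*I*sqrt(170)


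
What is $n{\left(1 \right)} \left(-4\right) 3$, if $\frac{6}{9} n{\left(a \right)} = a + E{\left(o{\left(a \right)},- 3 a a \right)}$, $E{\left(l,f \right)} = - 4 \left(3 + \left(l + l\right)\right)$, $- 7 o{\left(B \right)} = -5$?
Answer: $\frac{2106}{7} \approx 300.86$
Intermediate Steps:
$o{\left(B \right)} = \frac{5}{7}$ ($o{\left(B \right)} = \left(- \frac{1}{7}\right) \left(-5\right) = \frac{5}{7}$)
$E{\left(l,f \right)} = -12 - 8 l$ ($E{\left(l,f \right)} = - 4 \left(3 + 2 l\right) = -12 - 8 l$)
$n{\left(a \right)} = - \frac{186}{7} + \frac{3 a}{2}$ ($n{\left(a \right)} = \frac{3 \left(a - \frac{124}{7}\right)}{2} = \frac{3 \left(- \frac{124}{7} + a\right)}{2} = - \frac{186}{7} + \frac{3 a}{2}$)
$n{\left(1 \right)} \left(-4\right) 3 = \left(- \frac{186}{7} + \frac{3}{2} \cdot 1\right) \left(-4\right) 3 = \left(- \frac{186}{7} + \frac{3}{2}\right) \left(-4\right) 3 = \left(- \frac{351}{14}\right) \left(-4\right) 3 = \frac{702}{7} \cdot 3 = \frac{2106}{7}$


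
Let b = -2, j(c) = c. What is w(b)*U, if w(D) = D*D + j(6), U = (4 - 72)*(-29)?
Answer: 19720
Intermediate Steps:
U = 1972 (U = -68*(-29) = 1972)
w(D) = 6 + D² (w(D) = D*D + 6 = D² + 6 = 6 + D²)
w(b)*U = (6 + (-2)²)*1972 = (6 + 4)*1972 = 10*1972 = 19720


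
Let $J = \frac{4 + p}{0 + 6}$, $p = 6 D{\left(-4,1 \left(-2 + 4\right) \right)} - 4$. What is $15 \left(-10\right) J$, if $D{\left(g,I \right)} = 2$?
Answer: $-300$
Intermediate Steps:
$p = 8$ ($p = 6 \cdot 2 - 4 = 12 - 4 = 8$)
$J = 2$ ($J = \frac{4 + 8}{0 + 6} = \frac{12}{6} = 12 \cdot \frac{1}{6} = 2$)
$15 \left(-10\right) J = 15 \left(-10\right) 2 = \left(-150\right) 2 = -300$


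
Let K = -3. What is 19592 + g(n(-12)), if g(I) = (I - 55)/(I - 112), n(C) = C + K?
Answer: 2488254/127 ≈ 19593.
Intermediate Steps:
n(C) = -3 + C (n(C) = C - 3 = -3 + C)
g(I) = (-55 + I)/(-112 + I)
19592 + g(n(-12)) = 19592 + (-55 + (-3 - 12))/(-112 + (-3 - 12)) = 19592 + (-55 - 15)/(-112 - 15) = 19592 - 70/(-127) = 19592 - 1/127*(-70) = 19592 + 70/127 = 2488254/127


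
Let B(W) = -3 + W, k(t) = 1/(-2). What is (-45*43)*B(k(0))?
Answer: 13545/2 ≈ 6772.5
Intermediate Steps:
k(t) = -½
(-45*43)*B(k(0)) = (-45*43)*(-3 - ½) = -1935*(-7/2) = 13545/2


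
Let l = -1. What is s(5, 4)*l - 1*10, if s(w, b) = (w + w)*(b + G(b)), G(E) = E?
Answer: -90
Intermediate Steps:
s(w, b) = 4*b*w (s(w, b) = (w + w)*(b + b) = (2*w)*(2*b) = 4*b*w)
s(5, 4)*l - 1*10 = (4*4*5)*(-1) - 1*10 = 80*(-1) - 10 = -80 - 10 = -90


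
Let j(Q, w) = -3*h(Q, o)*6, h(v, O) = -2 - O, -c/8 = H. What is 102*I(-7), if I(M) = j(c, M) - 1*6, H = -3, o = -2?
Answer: -612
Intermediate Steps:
c = 24 (c = -8*(-3) = 24)
j(Q, w) = 0 (j(Q, w) = -3*(-2 - 1*(-2))*6 = -3*(-2 + 2)*6 = -3*0*6 = 0*6 = 0)
I(M) = -6 (I(M) = 0 - 1*6 = 0 - 6 = -6)
102*I(-7) = 102*(-6) = -612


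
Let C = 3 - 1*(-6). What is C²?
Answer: 81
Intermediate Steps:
C = 9 (C = 3 + 6 = 9)
C² = 9² = 81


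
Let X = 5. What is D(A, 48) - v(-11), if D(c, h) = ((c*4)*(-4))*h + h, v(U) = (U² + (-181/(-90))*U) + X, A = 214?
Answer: -14796709/90 ≈ -1.6441e+5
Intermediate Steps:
v(U) = 5 + U² + 181*U/90 (v(U) = (U² + (-181/(-90))*U) + 5 = (U² + (-181*(-1/90))*U) + 5 = (U² + 181*U/90) + 5 = 5 + U² + 181*U/90)
D(c, h) = h - 16*c*h (D(c, h) = ((4*c)*(-4))*h + h = (-16*c)*h + h = -16*c*h + h = h - 16*c*h)
D(A, 48) - v(-11) = 48*(1 - 16*214) - (5 + (-11)² + (181/90)*(-11)) = 48*(1 - 3424) - (5 + 121 - 1991/90) = 48*(-3423) - 1*9349/90 = -164304 - 9349/90 = -14796709/90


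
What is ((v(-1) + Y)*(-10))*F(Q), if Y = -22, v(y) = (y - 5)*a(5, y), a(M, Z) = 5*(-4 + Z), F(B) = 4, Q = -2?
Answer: -5120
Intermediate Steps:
a(M, Z) = -20 + 5*Z
v(y) = (-20 + 5*y)*(-5 + y) (v(y) = (y - 5)*(-20 + 5*y) = (-5 + y)*(-20 + 5*y) = (-20 + 5*y)*(-5 + y))
((v(-1) + Y)*(-10))*F(Q) = ((5*(-5 - 1)*(-4 - 1) - 22)*(-10))*4 = ((5*(-6)*(-5) - 22)*(-10))*4 = ((150 - 22)*(-10))*4 = (128*(-10))*4 = -1280*4 = -5120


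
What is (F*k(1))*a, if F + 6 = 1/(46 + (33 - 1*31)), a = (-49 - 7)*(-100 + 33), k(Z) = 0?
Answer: 0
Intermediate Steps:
a = 3752 (a = -56*(-67) = 3752)
F = -287/48 (F = -6 + 1/(46 + (33 - 1*31)) = -6 + 1/(46 + (33 - 31)) = -6 + 1/(46 + 2) = -6 + 1/48 = -287/48 ≈ -5.9792)
(F*k(1))*a = -287/48*0*3752 = 0*3752 = 0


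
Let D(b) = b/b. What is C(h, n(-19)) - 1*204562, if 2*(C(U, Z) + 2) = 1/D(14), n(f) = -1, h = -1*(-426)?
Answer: -409127/2 ≈ -2.0456e+5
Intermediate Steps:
D(b) = 1
h = 426
C(U, Z) = -3/2 (C(U, Z) = -2 + (½)/1 = -2 + (½)*1 = -2 + ½ = -3/2)
C(h, n(-19)) - 1*204562 = -3/2 - 1*204562 = -3/2 - 204562 = -409127/2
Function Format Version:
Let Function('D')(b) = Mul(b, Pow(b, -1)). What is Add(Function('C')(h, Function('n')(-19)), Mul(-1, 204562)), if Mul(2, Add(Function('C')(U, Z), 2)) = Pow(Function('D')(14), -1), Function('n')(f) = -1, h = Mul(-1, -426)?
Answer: Rational(-409127, 2) ≈ -2.0456e+5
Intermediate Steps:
Function('D')(b) = 1
h = 426
Function('C')(U, Z) = Rational(-3, 2) (Function('C')(U, Z) = Add(-2, Mul(Rational(1, 2), Pow(1, -1))) = Add(-2, Mul(Rational(1, 2), 1)) = Add(-2, Rational(1, 2)) = Rational(-3, 2))
Add(Function('C')(h, Function('n')(-19)), Mul(-1, 204562)) = Add(Rational(-3, 2), Mul(-1, 204562)) = Add(Rational(-3, 2), -204562) = Rational(-409127, 2)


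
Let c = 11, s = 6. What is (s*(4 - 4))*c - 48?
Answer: -48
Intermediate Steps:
(s*(4 - 4))*c - 48 = (6*(4 - 4))*11 - 48 = (6*0)*11 - 48 = 0*11 - 48 = 0 - 48 = -48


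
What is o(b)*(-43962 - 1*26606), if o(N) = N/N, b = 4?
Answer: -70568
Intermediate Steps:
o(N) = 1
o(b)*(-43962 - 1*26606) = 1*(-43962 - 1*26606) = 1*(-43962 - 26606) = 1*(-70568) = -70568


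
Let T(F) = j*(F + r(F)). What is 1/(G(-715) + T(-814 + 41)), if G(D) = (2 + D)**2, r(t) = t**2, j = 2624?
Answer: 1/1566396113 ≈ 6.3841e-10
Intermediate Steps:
T(F) = 2624*F + 2624*F**2 (T(F) = 2624*(F + F**2) = 2624*F + 2624*F**2)
1/(G(-715) + T(-814 + 41)) = 1/((2 - 715)**2 + 2624*(-814 + 41)*(1 + (-814 + 41))) = 1/((-713)**2 + 2624*(-773)*(1 - 773)) = 1/(508369 + 2624*(-773)*(-772)) = 1/(508369 + 1565887744) = 1/1566396113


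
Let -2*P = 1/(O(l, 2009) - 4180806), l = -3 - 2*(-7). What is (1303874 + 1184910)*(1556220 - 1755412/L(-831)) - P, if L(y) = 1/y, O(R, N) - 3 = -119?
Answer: 30390120393781688044031/8361844 ≈ 3.6344e+15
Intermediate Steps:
l = 11 (l = -3 + 14 = 11)
O(R, N) = -116 (O(R, N) = 3 - 119 = -116)
P = 1/8361844 (P = -1/(2*(-116 - 4180806)) = -½/(-4180922) = -½*(-1/4180922) = 1/8361844 ≈ 1.1959e-7)
(1303874 + 1184910)*(1556220 - 1755412/L(-831)) - P = (1303874 + 1184910)*(1556220 - 1755412/(1/(-831))) - 1*1/8361844 = 2488784*(1556220 - 1755412/(-1/831)) - 1/8361844 = 2488784*(1556220 - 1755412*(-831)) - 1/8361844 = 2488784*(1556220 + 1458747372) - 1/8361844 = 2488784*1460303592 - 1/8361844 = 3634380214912128 - 1/8361844 = 30390120393781688044031/8361844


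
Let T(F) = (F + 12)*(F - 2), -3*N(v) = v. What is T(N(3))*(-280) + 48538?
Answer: 57778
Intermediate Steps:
N(v) = -v/3
T(F) = (-2 + F)*(12 + F) (T(F) = (12 + F)*(-2 + F) = (-2 + F)*(12 + F))
T(N(3))*(-280) + 48538 = (-24 + (-1/3*3)**2 + 10*(-1/3*3))*(-280) + 48538 = (-24 + (-1)**2 + 10*(-1))*(-280) + 48538 = (-24 + 1 - 10)*(-280) + 48538 = -33*(-280) + 48538 = 9240 + 48538 = 57778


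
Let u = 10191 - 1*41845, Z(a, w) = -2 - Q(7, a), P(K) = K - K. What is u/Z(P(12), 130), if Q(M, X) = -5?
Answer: -31654/3 ≈ -10551.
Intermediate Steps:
P(K) = 0
Z(a, w) = 3 (Z(a, w) = -2 - 1*(-5) = -2 + 5 = 3)
u = -31654 (u = 10191 - 41845 = -31654)
u/Z(P(12), 130) = -31654/3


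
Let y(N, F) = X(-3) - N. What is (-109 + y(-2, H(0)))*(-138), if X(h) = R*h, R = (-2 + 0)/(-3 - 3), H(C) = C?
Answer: 14904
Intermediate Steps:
R = ⅓ (R = -2/(-6) = -2*(-⅙) = ⅓ ≈ 0.33333)
X(h) = h/3
y(N, F) = -1 - N (y(N, F) = (⅓)*(-3) - N = -1 - N)
(-109 + y(-2, H(0)))*(-138) = (-109 + (-1 - 1*(-2)))*(-138) = (-109 + (-1 + 2))*(-138) = (-109 + 1)*(-138) = -108*(-138) = 14904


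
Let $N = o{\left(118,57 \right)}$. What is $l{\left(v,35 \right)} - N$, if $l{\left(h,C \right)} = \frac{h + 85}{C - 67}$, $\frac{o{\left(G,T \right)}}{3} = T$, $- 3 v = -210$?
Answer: $- \frac{5627}{32} \approx -175.84$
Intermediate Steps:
$v = 70$ ($v = \left(- \frac{1}{3}\right) \left(-210\right) = 70$)
$o{\left(G,T \right)} = 3 T$
$N = 171$ ($N = 3 \cdot 57 = 171$)
$l{\left(h,C \right)} = \frac{85 + h}{-67 + C}$
$l{\left(v,35 \right)} - N = \frac{85 + 70}{-67 + 35} - 171 = \frac{1}{-32} \cdot 155 - 171 = \left(- \frac{1}{32}\right) 155 - 171 = - \frac{155}{32} - 171 = - \frac{5627}{32}$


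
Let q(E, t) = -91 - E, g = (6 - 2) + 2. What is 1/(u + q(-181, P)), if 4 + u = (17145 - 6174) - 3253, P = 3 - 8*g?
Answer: 1/7804 ≈ 0.00012814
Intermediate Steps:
g = 6 (g = 4 + 2 = 6)
P = -45 (P = 3 - 8*6 = 3 - 48 = -45)
u = 7714 (u = -4 + ((17145 - 6174) - 3253) = -4 + (10971 - 3253) = -4 + 7718 = 7714)
1/(u + q(-181, P)) = 1/(7714 + (-91 - 1*(-181))) = 1/(7714 + (-91 + 181)) = 1/(7714 + 90) = 1/7804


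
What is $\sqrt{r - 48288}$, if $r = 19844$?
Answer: $2 i \sqrt{7111} \approx 168.65 i$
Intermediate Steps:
$\sqrt{r - 48288} = \sqrt{19844 - 48288} = \sqrt{-28444} = 2 i \sqrt{7111}$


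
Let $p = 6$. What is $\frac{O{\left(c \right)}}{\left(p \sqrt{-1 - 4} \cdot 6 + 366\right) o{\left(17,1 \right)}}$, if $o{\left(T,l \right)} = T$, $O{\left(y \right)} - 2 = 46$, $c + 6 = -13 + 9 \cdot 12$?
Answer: $\frac{488}{66317} - \frac{48 i \sqrt{5}}{66317} \approx 0.0073586 - 0.0016185 i$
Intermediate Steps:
$c = 89$ ($c = -6 + \left(-13 + 9 \cdot 12\right) = -6 + \left(-13 + 108\right) = -6 + 95 = 89$)
$O{\left(y \right)} = 48$ ($O{\left(y \right)} = 2 + 46 = 48$)
$\frac{O{\left(c \right)}}{\left(p \sqrt{-1 - 4} \cdot 6 + 366\right) o{\left(17,1 \right)}} = \frac{48}{\left(6 \sqrt{-1 - 4} \cdot 6 + 366\right) 17} = \frac{48}{\left(6 \sqrt{-5} \cdot 6 + 366\right) 17} = \frac{48}{\left(6 i \sqrt{5} \cdot 6 + 366\right) 17} = \frac{48}{\left(36 i \sqrt{5} + 366\right) 17} = \frac{48}{\left(366 + 36 i \sqrt{5}\right) 17} = \frac{48}{6222 + 612 i \sqrt{5}}$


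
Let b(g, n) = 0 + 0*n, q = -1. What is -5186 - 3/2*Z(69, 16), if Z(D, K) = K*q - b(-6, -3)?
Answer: -5162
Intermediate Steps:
b(g, n) = 0 (b(g, n) = 0 + 0 = 0)
Z(D, K) = -K (Z(D, K) = K*(-1) - 1*0 = -K + 0 = -K)
-5186 - 3/2*Z(69, 16) = -5186 - 3/2*(-1*16) = -5186 - 3*(½)*(-16) = -5186 - 3*(-16)/2 = -5186 - 1*(-24) = -5186 + 24 = -5162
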